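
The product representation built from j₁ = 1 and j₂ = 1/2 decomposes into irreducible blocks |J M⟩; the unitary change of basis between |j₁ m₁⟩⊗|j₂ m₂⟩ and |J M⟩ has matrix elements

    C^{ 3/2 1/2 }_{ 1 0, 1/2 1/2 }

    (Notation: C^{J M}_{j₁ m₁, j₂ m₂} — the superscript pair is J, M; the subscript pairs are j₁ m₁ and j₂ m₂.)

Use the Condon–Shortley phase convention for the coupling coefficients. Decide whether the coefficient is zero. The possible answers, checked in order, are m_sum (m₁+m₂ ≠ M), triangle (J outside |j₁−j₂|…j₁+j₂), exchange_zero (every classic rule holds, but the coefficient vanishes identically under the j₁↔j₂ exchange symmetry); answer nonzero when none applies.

m-sum: m₁+m₂ = 0+1/2 = 1/2, M = 1/2  ✓
triangle: |j₁−j₂| = 1/2 ≤ J = 3/2 ≤ j₁+j₂ = 3/2  ✓
exchange: j₁≠j₂ or m₁≠m₂ — the exchange symmetry imposes no constraint here
value check: CG = +√(2/3) = +0.816497 ≠ 0

nonzero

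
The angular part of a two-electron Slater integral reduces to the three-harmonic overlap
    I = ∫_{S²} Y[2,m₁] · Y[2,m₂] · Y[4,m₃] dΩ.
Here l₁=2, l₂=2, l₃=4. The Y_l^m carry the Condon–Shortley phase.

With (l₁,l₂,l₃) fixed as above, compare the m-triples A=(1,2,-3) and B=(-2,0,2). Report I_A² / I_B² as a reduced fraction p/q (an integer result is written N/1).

7/3

Shared (l₁,l₂,l₃)=(2,2,4): N and (l;000)² cancel in I_A²/I_B².
A: Δ = 0!·4!·4!/9! = 1/630; Racah Σ t=0..0: t=0:+1/144 = 1/144; ⇒ 3j(2 2 4; 1 2 -3)² = 1/18, sgn -1
B: Δ = 0!·4!·4!/9! = 1/630; Racah Σ t=0..0: t=0:+1/96 = 1/96; ⇒ 3j(2 2 4; -2 0 2)² = 1/42, sgn +1
I_A²/I_B² = (1/18)/(1/42) = 7/3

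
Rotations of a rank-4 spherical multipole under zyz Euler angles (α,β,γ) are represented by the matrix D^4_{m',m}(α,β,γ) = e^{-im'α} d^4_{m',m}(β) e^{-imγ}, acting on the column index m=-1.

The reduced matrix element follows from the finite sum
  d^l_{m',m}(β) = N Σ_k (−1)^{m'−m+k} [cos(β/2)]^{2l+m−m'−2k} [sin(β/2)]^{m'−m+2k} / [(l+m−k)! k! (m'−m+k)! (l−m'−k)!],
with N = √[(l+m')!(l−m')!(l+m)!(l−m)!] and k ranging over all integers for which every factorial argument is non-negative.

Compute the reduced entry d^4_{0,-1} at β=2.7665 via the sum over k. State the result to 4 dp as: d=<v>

d=0.5832

d^4_{0,-1}(β=2.7665) via the finite sum:
c=cos(2.766500/2)=0.186449, s=sin(2.766500/2)=0.982465; N=√[24·24·6·120]=643.987578
Admissible k: 0..3 (factorial args all ≥0)
  k=0: (−1)^1·643.9876/(144)·0.1864^7·0.9825^1 = -0.000034
  k=1: (−1)^2·643.9876/(24)·0.1864^5·0.9825^3 = +0.005733
  k=2: (−1)^3·643.9876/(24)·0.1864^3·0.9825^5 = -0.159195
  k=3: (−1)^4·643.9876/(144)·0.1864^1·0.9825^7 = +0.736704
d^4_{0,-1}(2.7665) = -0.000034 +0.005733 -0.159195 +0.736704 = +0.583208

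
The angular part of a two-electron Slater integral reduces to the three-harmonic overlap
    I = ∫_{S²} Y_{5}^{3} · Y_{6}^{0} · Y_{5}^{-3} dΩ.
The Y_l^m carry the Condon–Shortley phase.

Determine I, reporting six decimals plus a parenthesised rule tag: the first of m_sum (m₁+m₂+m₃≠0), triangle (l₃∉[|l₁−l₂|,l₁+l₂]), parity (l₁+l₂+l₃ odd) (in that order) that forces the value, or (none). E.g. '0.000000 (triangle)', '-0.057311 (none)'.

m-sum 0 ✓  L=16 even ✓  1≤5≤11 ✓
Π(2lᵢ+1) = 11×13×11 = 1573
triangle coeff Δ(5,6,5) = 1/28588560
Σ_t [1,5]: t=1:−1/345600 t=2:+1/13824 t=3:−1/5184 t=4:+1/13824 t=5:−1/345600 = -7/129600
(3j)²=80/7293 [(5 6 5; 0 0 0)], sign=+1
Σ_t [0,2]: t=0:+1/2073600 t=1:−1/86400 t=2:+1/55296 = 29/4147200
(3j)²=841/145860 [(5 6 5; 3 0 -3)], sign=+1
⇒ 4πI² = 3364/33813
I = (+1)√(3364/33813/(4π)) = 0.08897771
No selection rule forces the value: the integral is nonzero (none).

0.088978 (none)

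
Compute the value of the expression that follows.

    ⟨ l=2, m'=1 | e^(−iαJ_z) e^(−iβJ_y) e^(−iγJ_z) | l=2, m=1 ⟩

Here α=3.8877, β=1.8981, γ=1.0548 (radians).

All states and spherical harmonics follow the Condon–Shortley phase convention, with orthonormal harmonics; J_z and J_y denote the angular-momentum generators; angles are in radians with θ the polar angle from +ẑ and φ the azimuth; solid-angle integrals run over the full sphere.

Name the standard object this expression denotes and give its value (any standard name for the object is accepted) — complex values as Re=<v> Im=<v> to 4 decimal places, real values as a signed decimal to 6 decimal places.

This is a Wigner D-matrix element — the rotation-matrix element ⟨l m'| R(α,β,γ) |l m⟩ in the angular-momentum basis.
Split into d^2_{1,1}(β=1.8981) × two z-phases.
Half-angle: c=0.582456, s=0.812863. N=√(6·1·6·1)=6.000000
Admissible k: 0..1 (factorial args all ≥0)
  k=0: (−1)^0·6.0000/(6)·0.5825^4·0.8129^0 = +0.115094
  k=1: (−1)^1·6.0000/(2)·0.5825^2·0.8129^2 = -0.672483
d^2_{1,1}(1.8981) = +0.115094 -0.672483 = -0.557389
D = (-0.734337+0.678785i)·(-0.557389)·(+0.493402-0.869802i) = -0.127132-0.542697i

Wigner D-matrix element, Re=-0.1271 Im=-0.5427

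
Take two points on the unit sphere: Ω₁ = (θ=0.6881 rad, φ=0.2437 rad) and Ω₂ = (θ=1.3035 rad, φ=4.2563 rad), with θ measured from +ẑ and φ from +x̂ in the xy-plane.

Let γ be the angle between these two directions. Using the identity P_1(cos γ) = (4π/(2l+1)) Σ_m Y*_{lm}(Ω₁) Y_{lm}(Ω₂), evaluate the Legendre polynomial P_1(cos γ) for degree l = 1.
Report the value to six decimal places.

Summing Y*_{l m}(θ₁,φ₁)·Y_{l m}(θ₂,φ₂) over m ∈ [−1, 1]; prefactor 4π/(2·1+1) = 4.188790:
  [-1]  conj(Y_{1,-1})(Ω₁) = 0.21293 + 0.05294j ; Y_{1,-1}(Ω₂) = -0.14677 + 0.29916j ; Δ = -0.04709 + 0.05593j
  [+0]  conj(Y_{1,0})(Ω₁) = 0.37742 + 0.00000j ; Y_{1,0}(Ω₂) = 0.12905 + 0.00000j ; Δ = 0.04871 + 0.00000j
  [+1]  conj(Y_{1,1})(Ω₁) = -0.21293 + 0.05294j ; Y_{1,1}(Ω₂) = 0.14677 + 0.29916j ; Δ = -0.04709 - 0.05593j
Σ over m = -0.04547 + 0.00000j; ×(4π/3) → -0.19047 + 0.00000j. Real part: -0.190472

-0.190472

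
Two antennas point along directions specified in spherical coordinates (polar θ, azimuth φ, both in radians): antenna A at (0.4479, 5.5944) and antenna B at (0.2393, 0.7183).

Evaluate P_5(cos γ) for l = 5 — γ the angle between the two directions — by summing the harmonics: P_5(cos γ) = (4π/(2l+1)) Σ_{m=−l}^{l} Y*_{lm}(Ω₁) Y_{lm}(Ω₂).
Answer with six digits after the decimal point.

-0.088188

Expand P_5 via completeness: Σ_{m} conj(Y_{5,m}) at Ω₁ times Y_{5,m} at Ω₂ —
  term(m=-5) = +0.000002-0.000002i   from Y*(Ω₁)=-0.006750+0.002105i, Y(Ω₂)=-0.000313+0.000151i
  term(m=-4) = +0.000166+0.000128i   from Y*(Ω₁)=-0.043104-0.017539i, Y(Ω₂)=-0.004339-0.001193i
  term(m=-3) = -0.002888+0.005399i   from Y*(Ω₁)=-0.084340-0.156025i, Y(Ω₂)=-0.019038-0.028799i
  term(m=-2) = -0.066057-0.022436i   from Y*(Ω₁)=+0.079077-0.404142i, Y(Ω₂)=+0.022666-0.167885i
  term(m=-1) = +0.038859-0.235240i   from Y*(Ω₁)=+0.373423-0.307438i, Y(Ω₂)=+0.371138-0.324399i
  term(m=+0) = -0.017360-0.000000i   from Y*(Ω₁)=-0.030240-0.000000i, Y(Ω₂)=+0.574085+0.000000i
  term(m=+1) = +0.038859+0.235240i   from Y*(Ω₁)=-0.373423-0.307438i, Y(Ω₂)=-0.371138-0.324399i
  term(m=+2) = -0.066057+0.022436i   from Y*(Ω₁)=+0.079077+0.404142i, Y(Ω₂)=+0.022666+0.167885i
  term(m=+3) = -0.002888-0.005399i   from Y*(Ω₁)=+0.084340-0.156025i, Y(Ω₂)=+0.019038-0.028799i
  term(m=+4) = +0.000166-0.000128i   from Y*(Ω₁)=-0.043104+0.017539i, Y(Ω₂)=-0.004339+0.001193i
  term(m=+5) = +0.000002+0.000002i   from Y*(Ω₁)=+0.006750+0.002105i, Y(Ω₂)=+0.000313+0.000151i
Σ over m = -0.077195+0.000000i; ×(4π/11) → -0.088188+0.000000i. Real part: -0.088188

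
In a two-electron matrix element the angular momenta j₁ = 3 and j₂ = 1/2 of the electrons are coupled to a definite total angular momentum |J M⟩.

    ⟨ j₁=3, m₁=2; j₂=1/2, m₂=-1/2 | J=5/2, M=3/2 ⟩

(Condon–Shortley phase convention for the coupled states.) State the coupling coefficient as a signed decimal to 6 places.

+√(5/7) ≈ +0.845154

j₁+j₂−J=1  J+j₁−j₂=5  J−j₁+j₂=0  j₁+j₂+J+1=7
(j₁±m₁, j₂±m₂, J±M) = (5,1,0,1,4,1)
P² = 2880/7
sum k=0..0:
  [0] +1/24 = 1/24
S = 1/24
C² = P²·S² = 5/7 ; C = +0.845154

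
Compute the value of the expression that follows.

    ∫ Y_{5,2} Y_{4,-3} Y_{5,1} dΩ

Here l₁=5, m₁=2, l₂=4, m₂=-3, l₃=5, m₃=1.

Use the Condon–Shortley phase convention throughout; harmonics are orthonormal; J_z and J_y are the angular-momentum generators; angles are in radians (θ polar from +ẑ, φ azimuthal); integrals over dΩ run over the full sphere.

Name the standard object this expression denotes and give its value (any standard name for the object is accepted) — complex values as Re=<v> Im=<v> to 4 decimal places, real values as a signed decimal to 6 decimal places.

This is a Gaunt coefficient — the integral of a triple product of spherical harmonics over the sphere.
Rules hold: Σm=0, L=14 even, 1≤5≤9.
N = 11·9·11 = 1089
Δ = 4!·6!·4!/15! = 1/3153150
Racah Σ t=0..4: t=0:+1/69120 t=1:−1/1728 t=2:+1/576 t=3:−1/1728 t=4:+1/69120 = 7/11520
⇒ 3j(5 4 5; 0 0 0)² = 2/143, sgn -1
Racah Σ t=0..1: t=0:+1/5184 t=1:−1/6912 = 1/20736
⇒ 3j(5 4 5; 2 -3 1)² = 5/2574, sgn +1
4πI² = N·(3j₀)²·(3jₘ)² = 5/169
I = -1·√(0.0295858/4π) = -0.04852178

Gaunt coefficient, -0.048522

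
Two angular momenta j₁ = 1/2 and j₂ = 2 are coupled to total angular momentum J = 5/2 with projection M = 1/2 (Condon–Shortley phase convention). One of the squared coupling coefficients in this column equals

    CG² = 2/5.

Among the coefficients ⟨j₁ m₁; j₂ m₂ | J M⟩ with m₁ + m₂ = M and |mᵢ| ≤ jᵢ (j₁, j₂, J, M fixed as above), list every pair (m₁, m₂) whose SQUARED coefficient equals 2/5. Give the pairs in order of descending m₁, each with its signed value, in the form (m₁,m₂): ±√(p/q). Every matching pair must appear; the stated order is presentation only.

Admissible pairs with m₁+m₂ = M = 1/2: (-1/2,1), (1/2,0)
  (m₁,m₂)=(1/2,0): CG² = 3/5, CG = +√(3/5)
  (m₁,m₂)=(-1/2,1): CG² = 2/5, CG = +√(2/5)   ← matches the target
Pairs with CG² = 2/5: (-1/2,1): +√(2/5)

(-1/2,1): +√(2/5)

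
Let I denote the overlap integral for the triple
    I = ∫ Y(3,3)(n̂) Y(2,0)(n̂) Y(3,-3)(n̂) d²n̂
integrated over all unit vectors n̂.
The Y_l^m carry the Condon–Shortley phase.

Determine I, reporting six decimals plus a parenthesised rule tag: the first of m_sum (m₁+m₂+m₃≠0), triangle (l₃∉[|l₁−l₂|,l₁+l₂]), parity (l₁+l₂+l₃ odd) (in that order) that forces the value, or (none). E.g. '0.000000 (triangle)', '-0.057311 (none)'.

Rules hold: Σm=0, L=8 even, 1≤3≤5.
N = 7·5·7 = 245
Δ = 2!·4!·2!/9! = 1/3780
Racah Σ t=0..2: t=0:+1/24 t=1:−1/4 t=2:+1/24 = -1/6
⇒ 3j(3 2 3; 0 0 0)² = 4/105, sgn +1
Racah Σ t=0..0: t=0:+1/96 = 1/96
⇒ 3j(3 2 3; 3 0 -3)² = 5/84, sgn +1
4πI² = N·(3j₀)²·(3jₘ)² = 5/9
I = +1·√(0.555556/4π) = 0.21026104
No selection rule forces the value: the integral is nonzero (none).

0.210261 (none)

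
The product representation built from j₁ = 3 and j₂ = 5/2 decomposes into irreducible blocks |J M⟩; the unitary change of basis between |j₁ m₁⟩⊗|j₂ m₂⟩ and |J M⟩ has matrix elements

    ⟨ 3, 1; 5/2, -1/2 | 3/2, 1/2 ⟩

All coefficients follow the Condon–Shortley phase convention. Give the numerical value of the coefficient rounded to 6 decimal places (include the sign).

j₁+j₂−J=4  J+j₁−j₂=2  J−j₁+j₂=1  j₁+j₂+J+1=8
(j₁±m₁, j₂±m₂, J±M) = (4,2,2,3,2,1)
P² = 192/35
sum k=1..2:
  [1] −1/6 = -1/6
  [2] +1/8 = 1/8
S = -1/24
C² = P²·S² = 1/105 ; C = -0.097590

−√(1/105) = -0.097590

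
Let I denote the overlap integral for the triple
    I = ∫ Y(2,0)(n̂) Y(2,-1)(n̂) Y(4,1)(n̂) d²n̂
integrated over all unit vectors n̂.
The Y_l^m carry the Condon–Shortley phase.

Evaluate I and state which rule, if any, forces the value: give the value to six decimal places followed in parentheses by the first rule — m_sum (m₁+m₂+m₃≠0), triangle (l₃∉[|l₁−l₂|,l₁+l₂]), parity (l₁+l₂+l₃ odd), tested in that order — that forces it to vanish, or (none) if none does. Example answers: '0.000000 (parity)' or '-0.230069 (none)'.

Rules hold: Σm=0, L=8 even, 0≤4≤4.
N = 5·5·9 = 225
Δ = 0!·4!·4!/9! = 1/630
Racah Σ t=0..0: t=0:+1/16 = 1/16
⇒ 3j(2 2 4; 0 0 0)² = 2/35, sgn +1
Racah Σ t=0..0: t=0:+1/24 = 1/24
⇒ 3j(2 2 4; 0 -1 1)² = 1/21, sgn -1
4πI² = N·(3j₀)²·(3jₘ)² = 30/49
I = -1·√(0.612245/4π) = -0.22072812
No selection rule forces the value: the integral is nonzero (none).

-0.220728 (none)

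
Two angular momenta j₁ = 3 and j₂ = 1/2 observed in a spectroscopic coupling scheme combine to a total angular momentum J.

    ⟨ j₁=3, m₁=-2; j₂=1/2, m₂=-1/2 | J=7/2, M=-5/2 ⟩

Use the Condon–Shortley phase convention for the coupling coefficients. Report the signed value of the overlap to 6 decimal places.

j₁+j₂−J=0  J+j₁−j₂=6  J−j₁+j₂=1  j₁+j₂+J+1=8
(j₁±m₁, j₂±m₂, J±M) = (1,5,0,1,1,6)
P² = 86400/7
sum k=0..0:
  [0] +1/120 = 1/120
S = 1/120
C² = P²·S² = 6/7 ; C = +0.925820

+√(6/7) = +0.925820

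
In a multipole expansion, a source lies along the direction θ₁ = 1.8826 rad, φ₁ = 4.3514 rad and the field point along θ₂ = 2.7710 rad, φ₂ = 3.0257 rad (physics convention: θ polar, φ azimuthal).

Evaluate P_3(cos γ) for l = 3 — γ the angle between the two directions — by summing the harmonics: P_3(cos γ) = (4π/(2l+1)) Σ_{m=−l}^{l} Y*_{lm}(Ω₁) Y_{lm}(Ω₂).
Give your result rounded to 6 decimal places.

Summing Y*_{l m}(θ₁,φ₁)·Y_{l m}(θ₂,φ₂) over m ∈ [−3, 3]; prefactor 4π/(2·3+1) = 1.795196:
  m=-3: Y*=0.31777 + 0.16861j  Y=-0.01863 - 0.00675j  product -0.00478 - 0.00529j
  m=-2: Y*=0.21315 - 0.18770j  Y=-0.12161 - 0.02870j  product -0.03131 + 0.01671j
  m=-1: Y*=0.05752 + 0.15236j  Y=-0.38879 - 0.04526j  product -0.01547 - 0.06184j
  m=+0: Y*=0.28957 + 0.00000j  Y=-0.46756 + 0.00000j  product -0.13539 + 0.00000j
  m=+1: Y*=-0.05752 + 0.15236j  Y=0.38879 - 0.04526j  product -0.01547 + 0.06184j
  m=+2: Y*=0.21315 + 0.18770j  Y=-0.12161 + 0.02870j  product -0.03131 - 0.01671j
  m=+3: Y*=-0.31777 + 0.16861j  Y=0.01863 - 0.00675j  product -0.00478 + 0.00529j
Accumulated sum -0.23851 + 0.00000j; after 4π/(2l+1) scaling, -0.42817 + 0.00000j ⇒ P_3 = -0.428174

-0.428174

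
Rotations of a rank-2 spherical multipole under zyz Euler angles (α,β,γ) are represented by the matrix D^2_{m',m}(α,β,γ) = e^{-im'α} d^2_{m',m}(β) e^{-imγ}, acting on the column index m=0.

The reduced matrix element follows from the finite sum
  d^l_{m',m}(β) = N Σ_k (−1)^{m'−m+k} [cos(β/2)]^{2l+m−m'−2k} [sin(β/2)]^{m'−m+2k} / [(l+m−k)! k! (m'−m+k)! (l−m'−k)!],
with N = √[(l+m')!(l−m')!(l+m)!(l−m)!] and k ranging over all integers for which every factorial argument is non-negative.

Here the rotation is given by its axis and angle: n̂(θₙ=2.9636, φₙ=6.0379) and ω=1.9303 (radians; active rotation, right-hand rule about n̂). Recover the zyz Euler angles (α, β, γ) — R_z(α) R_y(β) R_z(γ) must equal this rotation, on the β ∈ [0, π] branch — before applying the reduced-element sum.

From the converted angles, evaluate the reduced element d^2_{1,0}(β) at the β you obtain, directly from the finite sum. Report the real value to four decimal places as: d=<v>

Axis–angle → zyz. n̂ = (sinθₙcosφₙ, sinθₙsinφₙ, cosθₙ) = (+0.171755, -0.042995, -0.984201), ω = 1.9303.
R = I cosω + sinω [n̂]ₓ + (1−cosω) n̂n̂ᵀ gives
  R = [-0.311932, +0.911300, -0.268758; -0.931265, -0.349311, -0.103572; -0.188265, +0.217977, +0.957623]
β = atan2(√(R₁₃²+R₂₃²), R₃₃) = 0.292163; α = atan2(R₂₃, R₁₃) mod 2π = 3.509428; γ = atan2(R₃₂, −R₃₁) mod 2π = 0.858406
d^2_{1,0}(β=0.2922) via the finite sum:
c=cos(0.292163/2)=0.989349, s=sin(0.292163/2)=0.145562; N=√[6·1·2·2]=4.898979
k∈{0,1} keeps every argument non-negative
  k=0: (−1)^1·4.8990/(2)·0.9893^3·0.1456^1 = -0.345282
  k=1: (−1)^2·4.8990/(2)·0.9893^1·0.1456^3 = +0.007474
d^2_{1,0}(0.2922) = -0.345282 +0.007474 = -0.337807

d=-0.3378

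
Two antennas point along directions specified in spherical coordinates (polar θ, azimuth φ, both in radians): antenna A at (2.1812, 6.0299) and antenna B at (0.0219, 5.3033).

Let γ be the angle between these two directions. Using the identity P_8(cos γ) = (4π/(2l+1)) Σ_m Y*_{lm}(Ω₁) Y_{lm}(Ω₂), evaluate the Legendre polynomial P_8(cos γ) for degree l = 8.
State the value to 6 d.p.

0.101860

Summing Y*_{l m}(θ₁,φ₁)·Y_{l m}(θ₂,φ₂) over m ∈ [−8, 8]; prefactor 4π/(2·8+1) = 0.739198:
  m=-8: Y*=-0.04609 - 0.09408j  Y=0.00000 + 0.00000j  product 0.00000 - 0.00000j
  m=-7: Y*=0.05887 + 0.28716j  Y=0.00000 + 0.00000j  product -0.00000 + 0.00000j
  m=-6: Y*=0.02286 - 0.44703j  Y=0.00000 - 0.00000j  product -0.00000 - 0.00000j
  m=-5: Y*=-0.09951 + 0.31677j  Y=0.00000 - 0.00000j  product 0.00000 + 0.00000j
  m=-4: Y*=-0.04243 + 0.06804j  Y=-0.00000 - 0.00000j  product 0.00000 - 0.00000j
  m=-3: Y*=0.26608 - 0.25282j  Y=-0.00014 + 0.00003j  product -0.00003 + 0.00004j
  m=-2: Y*=-0.09896 + 0.05491j  Y=-0.00187 + 0.00457j  product -0.00007 - 0.00055j
  m=-1: Y*=-0.30839 + 0.07982j  Y=0.05995 + 0.08936j  product -0.02562 - 0.02277j
  m=+0: Y*=0.16411 + 0.00000j  Y=1.15309 + 0.00000j  product 0.18923 + 0.00000j
  m=+1: Y*=0.30839 + 0.07982j  Y=-0.05995 + 0.08936j  product -0.02562 + 0.02277j
  m=+2: Y*=-0.09896 - 0.05491j  Y=-0.00187 - 0.00457j  product -0.00007 + 0.00055j
  m=+3: Y*=-0.26608 - 0.25282j  Y=0.00014 + 0.00003j  product -0.00003 - 0.00004j
  m=+4: Y*=-0.04243 - 0.06804j  Y=-0.00000 + 0.00000j  product 0.00000 + 0.00000j
  m=+5: Y*=0.09951 + 0.31677j  Y=-0.00000 - 0.00000j  product 0.00000 - 0.00000j
  m=+6: Y*=0.02286 + 0.44703j  Y=0.00000 + 0.00000j  product -0.00000 + 0.00000j
  m=+7: Y*=-0.05887 + 0.28716j  Y=-0.00000 + 0.00000j  product -0.00000 - 0.00000j
  m=+8: Y*=-0.04609 + 0.09408j  Y=0.00000 - 0.00000j  product 0.00000 + 0.00000j
Σ over m = 0.13780 + 0.00000j; ×(4π/17) → 0.10186 + 0.00000j. Real part: 0.101860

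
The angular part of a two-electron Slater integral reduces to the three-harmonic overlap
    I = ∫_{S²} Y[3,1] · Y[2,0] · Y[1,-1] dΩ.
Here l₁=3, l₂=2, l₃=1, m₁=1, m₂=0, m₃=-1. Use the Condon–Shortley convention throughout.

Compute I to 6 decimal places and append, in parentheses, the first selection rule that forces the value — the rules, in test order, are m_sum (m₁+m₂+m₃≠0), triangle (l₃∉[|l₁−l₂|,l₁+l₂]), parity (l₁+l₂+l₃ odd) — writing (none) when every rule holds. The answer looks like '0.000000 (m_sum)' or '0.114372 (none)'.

-0.202301 (none)

m-sum 0 ✓  L=6 even ✓  1≤1≤5 ✓
Π(2lᵢ+1) = 7×5×3 = 105
triangle coeff Δ(3,2,1) = 1/105
Σ_t [2,2]: t=2:+1/4 = 1/4
(3j)²=3/35 [(3 2 1; 0 0 0)], sign=-1
Σ_t [2,2]: t=2:+1/8 = 1/8
(3j)²=2/35 [(3 2 1; 1 0 -1)], sign=+1
⇒ 4πI² = 18/35
I = (-1)√(18/35/(4π)) = -0.20230066
No selection rule forces the value: the integral is nonzero (none).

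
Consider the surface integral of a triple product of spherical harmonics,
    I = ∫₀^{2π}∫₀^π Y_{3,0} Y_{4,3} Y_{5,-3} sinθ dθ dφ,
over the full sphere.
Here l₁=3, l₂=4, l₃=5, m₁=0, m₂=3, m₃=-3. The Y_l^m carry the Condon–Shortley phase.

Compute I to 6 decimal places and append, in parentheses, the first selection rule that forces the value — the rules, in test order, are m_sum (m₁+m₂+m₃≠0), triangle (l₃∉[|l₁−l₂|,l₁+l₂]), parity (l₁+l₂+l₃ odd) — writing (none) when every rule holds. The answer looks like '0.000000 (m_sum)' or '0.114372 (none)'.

m-sum 0 ✓  L=12 even ✓  1≤5≤7 ✓
Π(2lᵢ+1) = 7×9×11 = 693
triangle coeff Δ(3,4,5) = 1/180180
Σ_t [0,2]: t=0:+1/576 t=1:−1/144 t=2:+1/576 = -1/288
(3j)²=20/1001 [(3 4 5; 0 0 0)], sign=+1
Σ_t [1,2]: t=1:−1/2880 t=2:+1/1440 = 1/2880
(3j)²=7/715 [(3 4 5; 0 3 -3)], sign=+1
⇒ 4πI² = 252/1859
I = (+1)√(252/1859/(4π)) = 0.10386175
No selection rule forces the value: the integral is nonzero (none).

0.103862 (none)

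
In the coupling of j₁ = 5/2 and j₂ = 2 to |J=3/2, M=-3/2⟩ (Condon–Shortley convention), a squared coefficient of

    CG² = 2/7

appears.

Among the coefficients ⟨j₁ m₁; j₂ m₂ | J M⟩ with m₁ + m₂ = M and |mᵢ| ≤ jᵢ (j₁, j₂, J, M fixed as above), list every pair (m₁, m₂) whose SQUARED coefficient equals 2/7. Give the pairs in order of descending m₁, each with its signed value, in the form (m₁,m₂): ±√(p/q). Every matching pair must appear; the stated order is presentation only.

Admissible pairs with m₁+m₂ = M = -3/2: (-5/2,1), (-3/2,0), (-1/2,-1), (1/2,-2)
  (m₁,m₂)=(1/2,-2): CG² = 4/35, CG = +√(4/35)
  (m₁,m₂)=(-1/2,-1): CG² = 9/35, CG = −√(9/35)
  (m₁,m₂)=(-3/2,0): CG² = 12/35, CG = +√(12/35)
  (m₁,m₂)=(-5/2,1): CG² = 2/7, CG = −√(2/7)   ← matches the target
Pairs with CG² = 2/7: (-5/2,1): −√(2/7)

(-5/2,1): −√(2/7)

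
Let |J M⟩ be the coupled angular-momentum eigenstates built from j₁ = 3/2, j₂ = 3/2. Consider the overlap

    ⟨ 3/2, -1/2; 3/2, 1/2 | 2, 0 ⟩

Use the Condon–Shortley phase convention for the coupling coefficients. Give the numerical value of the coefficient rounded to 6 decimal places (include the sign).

-0.500000  (= −√(1/4))

triangle: 1!·2!·2!/6! = 4/720
(j±m)!: 1!·2!·2!·1!·2!·2! = 16
prefactor² = (2J+1)·Δ·N² = 4/9
  k=0: +1/(0!·1!·2!·2!·0!·0!) = 1/4
  k=1: −1/(1!·0!·1!·1!·1!·1!) = -1
Σ = -3/4  ⇒  CG² = 4/9·(-3/4)² = 1/4
CG = −√(1/4) = -0.500000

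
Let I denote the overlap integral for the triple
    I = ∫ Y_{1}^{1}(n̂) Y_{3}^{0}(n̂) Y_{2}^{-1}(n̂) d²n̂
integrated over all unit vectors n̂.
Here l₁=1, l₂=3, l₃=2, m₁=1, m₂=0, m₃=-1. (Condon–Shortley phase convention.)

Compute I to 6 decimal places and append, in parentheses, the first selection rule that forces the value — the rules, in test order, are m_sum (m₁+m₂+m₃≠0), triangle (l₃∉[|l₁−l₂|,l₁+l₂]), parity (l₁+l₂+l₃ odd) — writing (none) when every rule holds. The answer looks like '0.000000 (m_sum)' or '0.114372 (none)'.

0.143048 (none)

Rules hold: Σm=0, L=6 even, 2≤2≤4.
N = 3·7·5 = 105
Δ = 2!·0!·4!/7! = 1/105
Racah Σ t=1..1: t=1:−1/4 = -1/4
⇒ 3j(1 3 2; 0 0 0)² = 3/35, sgn -1
Racah Σ t=0..0: t=0:+1/12 = 1/12
⇒ 3j(1 3 2; 1 0 -1)² = 1/35, sgn -1
4πI² = N·(3j₀)²·(3jₘ)² = 9/35
I = +1·√(0.257143/4π) = 0.14304817
No selection rule forces the value: the integral is nonzero (none).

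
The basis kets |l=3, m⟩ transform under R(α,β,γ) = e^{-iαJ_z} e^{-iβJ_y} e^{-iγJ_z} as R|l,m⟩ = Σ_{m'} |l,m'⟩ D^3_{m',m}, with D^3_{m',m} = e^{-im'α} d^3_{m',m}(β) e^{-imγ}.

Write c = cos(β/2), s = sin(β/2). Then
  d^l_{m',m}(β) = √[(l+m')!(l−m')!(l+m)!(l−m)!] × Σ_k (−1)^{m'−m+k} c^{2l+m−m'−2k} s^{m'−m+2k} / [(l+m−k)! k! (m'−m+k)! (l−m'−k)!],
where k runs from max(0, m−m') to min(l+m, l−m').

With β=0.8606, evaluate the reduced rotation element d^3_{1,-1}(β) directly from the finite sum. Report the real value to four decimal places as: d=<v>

d=0.5175

d^3_{1,-1}(β=0.8606) via the finite sum:
With c≡cos(β/2)=0.908841 and s≡sin(β/2)=0.417143, N=[24·2·2·24]^{1/2}=48.000000
k∈{0,1,2} keeps every argument non-negative
  k=0: (−1)^2·48.0000/(8)·0.9088^4·0.4171^2 = +0.712317
  k=1: (−1)^3·48.0000/(6)·0.9088^2·0.4171^4 = -0.200082
  k=2: (−1)^4·48.0000/(48)·0.9088^0·0.4171^6 = +0.005269
d^3_{1,-1}(0.8606) = +0.712317 -0.200082 +0.005269 = +0.517504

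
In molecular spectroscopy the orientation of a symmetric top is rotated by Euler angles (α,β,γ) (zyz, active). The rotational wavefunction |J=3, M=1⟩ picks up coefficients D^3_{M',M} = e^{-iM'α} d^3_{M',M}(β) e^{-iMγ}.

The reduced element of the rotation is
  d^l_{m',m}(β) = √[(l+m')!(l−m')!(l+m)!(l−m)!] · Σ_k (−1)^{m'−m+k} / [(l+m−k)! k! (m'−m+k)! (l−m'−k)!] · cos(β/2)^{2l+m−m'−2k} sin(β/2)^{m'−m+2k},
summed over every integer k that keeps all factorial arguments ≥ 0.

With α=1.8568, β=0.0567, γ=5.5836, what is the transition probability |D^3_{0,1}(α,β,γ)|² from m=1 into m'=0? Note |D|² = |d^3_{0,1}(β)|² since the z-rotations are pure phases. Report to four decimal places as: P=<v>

P=0.0096

First d^3_{0,1}(β=0.0567), then the phase factors e^{-i(0)α} and e^{-i(1)γ}:
Half-angle: c=0.999598, s=0.028346. N=√(6·6·24·2)=41.569219
Admissible k: 1..3 (factorial args all ≥0)
  k=1: (−1)^0·41.5692/(12)·0.9996^5·0.0283^1 = +0.097997
  k=2: (−1)^1·41.5692/(4)·0.9996^3·0.0283^3 = -0.000236
  k=3: (−1)^2·41.5692/(12)·0.9996^1·0.0283^5 = +0.000000
d^3_{0,1}(0.0567) = +0.097997 -0.000236 +0.000000 = +0.097761
|D^3_{0,1}|² = |d^3_{0,1}(β)|² = (+0.097761)² = 0.009557 (the z-rotation phases have unit modulus)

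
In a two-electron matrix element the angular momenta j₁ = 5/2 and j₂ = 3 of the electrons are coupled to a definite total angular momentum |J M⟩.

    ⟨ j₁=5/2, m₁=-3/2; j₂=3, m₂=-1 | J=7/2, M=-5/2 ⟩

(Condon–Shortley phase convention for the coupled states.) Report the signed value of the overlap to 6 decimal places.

√[8·2!3!4!/10! · 1!4!2!4!1!6!] = √(18432/35)
  +(−1)^1/∏(1,1,3,1,0,3)! = -1/36  (running -1/36)
  +(−1)^2/∏(2,0,2,0,1,4)! = 1/96  (running -5/288)
⟨..|..⟩ = √(18432/35)·(-5/288) = -0.398410

−√(10/63) = -0.398410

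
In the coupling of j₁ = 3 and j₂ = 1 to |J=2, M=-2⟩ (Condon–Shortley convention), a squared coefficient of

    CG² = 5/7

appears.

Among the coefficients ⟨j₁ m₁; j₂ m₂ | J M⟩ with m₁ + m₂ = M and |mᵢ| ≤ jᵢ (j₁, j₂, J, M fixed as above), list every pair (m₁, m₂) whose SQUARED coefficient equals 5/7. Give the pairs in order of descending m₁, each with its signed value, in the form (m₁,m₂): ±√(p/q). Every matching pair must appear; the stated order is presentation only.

Admissible pairs with m₁+m₂ = M = -2: (-3,1), (-2,0), (-1,-1)
  (m₁,m₂)=(-1,-1): CG² = 1/21, CG = +√(1/21)
  (m₁,m₂)=(-2,0): CG² = 5/21, CG = −√(5/21)
  (m₁,m₂)=(-3,1): CG² = 5/7, CG = +√(5/7)   ← matches the target
Pairs with CG² = 5/7: (-3,1): +√(5/7)

(-3,1): +√(5/7)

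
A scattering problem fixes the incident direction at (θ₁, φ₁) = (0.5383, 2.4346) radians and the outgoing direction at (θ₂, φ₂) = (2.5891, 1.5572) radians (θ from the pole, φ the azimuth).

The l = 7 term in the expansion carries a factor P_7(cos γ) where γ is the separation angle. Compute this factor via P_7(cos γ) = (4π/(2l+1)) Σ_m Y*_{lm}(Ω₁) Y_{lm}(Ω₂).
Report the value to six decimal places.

Addition theorem: P_7(cos γ) = (4π/15) Σ_m Y*_{lm}(Ω₁) Y_{lm}(Ω₂), m = −7…7:
  m=-7: Y*=(-0.001091, -0.004525)  Y=(-0.000521, 0.005458)  product (0.000025, -0.000004)
  m=-6: Y*=(-0.013221, 0.026000)  Y=(0.033165, 0.002712)  product (-0.000509, 0.000826)
  m=-5: Y*=(0.103024, -0.042755)  Y=(0.008355, -0.122709)  product (-0.004386, -0.012999)
  m=-4: Y*=(-0.272573, -0.088402)  Y=(-0.303752, -0.016536)  product (0.081333, 0.031360)
  m=-3: Y*=(0.249850, 0.407349)  Y=(-0.019729, 0.483411)  product (-0.201846, 0.112744)
  m=-2: Y*=(0.064070, -0.405225)  Y=(0.380353, 0.010345)  product (0.028561, -0.153466)
  m=-1: Y*=(0.065266, -0.055758)  Y=(-0.001762, 0.129608)  product (0.007112, 0.008557)
  m=+0: Y*=(-0.441287, -0.000000)  Y=(0.429826, 0.000000)  product (-0.189676, -0.000000)
  m=+1: Y*=(-0.065266, -0.055758)  Y=(0.001762, 0.129608)  product (0.007112, -0.008557)
  m=+2: Y*=(0.064070, 0.405225)  Y=(0.380353, -0.010345)  product (0.028561, 0.153466)
  m=+3: Y*=(-0.249850, 0.407349)  Y=(0.019729, 0.483411)  product (-0.201846, -0.112744)
  m=+4: Y*=(-0.272573, 0.088402)  Y=(-0.303752, 0.016536)  product (0.081333, -0.031360)
  m=+5: Y*=(-0.103024, -0.042755)  Y=(-0.008355, -0.122709)  product (-0.004386, 0.012999)
  m=+6: Y*=(-0.013221, -0.026000)  Y=(0.033165, -0.002712)  product (-0.000509, -0.000826)
  m=+7: Y*=(0.001091, -0.004525)  Y=(0.000521, 0.005458)  product (0.000025, 0.000004)
Total Σ_m = (-0.369097, 0.000000). Multiply by 0.837758: (-0.309214, 0.000000). P_7(cos γ) = -0.309214

-0.309214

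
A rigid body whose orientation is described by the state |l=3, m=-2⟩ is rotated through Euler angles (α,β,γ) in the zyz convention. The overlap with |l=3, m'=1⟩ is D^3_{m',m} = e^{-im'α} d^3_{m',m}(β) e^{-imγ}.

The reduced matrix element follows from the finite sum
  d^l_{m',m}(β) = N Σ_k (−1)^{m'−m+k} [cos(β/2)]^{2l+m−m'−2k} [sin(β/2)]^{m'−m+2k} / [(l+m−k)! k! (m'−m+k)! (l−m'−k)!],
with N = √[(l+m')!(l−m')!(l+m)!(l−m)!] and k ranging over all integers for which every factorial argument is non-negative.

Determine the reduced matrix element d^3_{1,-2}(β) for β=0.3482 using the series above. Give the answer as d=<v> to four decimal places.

d^3_{1,-2}(β=0.3482) via the finite sum:
Half-angle: c=0.984883, s=0.173222. N=√(24·2·1·120)=75.894664
k: max(0,(-2)−(1))=0 … min(3+(-2),3−(1))=1
  k=0: (−1)^3·75.8947/(12)·0.9849^3·0.1732^3 = -0.031404
  k=1: (−1)^4·75.8947/(24)·0.9849^1·0.1732^5 = +0.000486
d^3_{1,-2}(0.3482) = -0.031404 +0.000486 = -0.030919

d=-0.0309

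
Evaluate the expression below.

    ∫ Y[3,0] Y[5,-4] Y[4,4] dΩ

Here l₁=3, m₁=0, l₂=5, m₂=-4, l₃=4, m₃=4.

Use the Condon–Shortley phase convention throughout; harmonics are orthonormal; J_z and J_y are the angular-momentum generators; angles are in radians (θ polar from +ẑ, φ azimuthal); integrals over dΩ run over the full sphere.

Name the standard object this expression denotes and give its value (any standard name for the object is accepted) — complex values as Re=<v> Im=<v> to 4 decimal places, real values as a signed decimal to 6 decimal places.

Gaunt coefficient, -0.207724

This is a Gaunt coefficient — the integral of a triple product of spherical harmonics over the sphere.
m-sum 0 ✓  L=12 even ✓  2≤4≤8 ✓
Π(2lᵢ+1) = 7×11×9 = 693
triangle coeff Δ(3,5,4) = 1/180180
Σ_t [1,3]: t=1:−1/576 t=2:+1/144 t=3:−1/576 = 1/288
(3j)²=20/1001 [(3 5 4; 0 0 0)], sign=+1
Σ_t [1,1]: t=1:−1/8640 = -1/8640
(3j)²=28/715 [(3 5 4; 0 -4 4)], sign=-1
⇒ 4πI² = 1008/1859
I = (-1)√(1008/1859/(4π)) = -0.20772350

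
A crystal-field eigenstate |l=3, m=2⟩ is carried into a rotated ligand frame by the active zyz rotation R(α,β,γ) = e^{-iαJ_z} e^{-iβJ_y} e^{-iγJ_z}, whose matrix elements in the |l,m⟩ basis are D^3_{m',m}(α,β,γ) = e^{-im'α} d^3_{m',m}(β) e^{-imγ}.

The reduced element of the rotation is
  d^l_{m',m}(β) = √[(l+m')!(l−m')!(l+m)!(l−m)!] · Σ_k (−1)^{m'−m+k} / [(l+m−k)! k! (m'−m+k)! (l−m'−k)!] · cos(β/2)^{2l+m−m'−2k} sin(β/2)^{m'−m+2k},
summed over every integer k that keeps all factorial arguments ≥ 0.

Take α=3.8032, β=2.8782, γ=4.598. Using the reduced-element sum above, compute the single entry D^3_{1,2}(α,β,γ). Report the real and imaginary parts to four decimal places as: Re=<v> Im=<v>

Re=-0.0126 Im=0.0058

Split into d^3_{1,2}(β=2.8782) × two z-phases.
Half-angle: c=0.131316, s=0.991341. N=√(24·2·120·1)=75.894664
Admissible k: 1..2 (factorial args all ≥0)
  k=1: (−1)^0·75.8947/(24)·0.1313^5·0.9913^1 = +0.000122
  k=2: (−1)^1·75.8947/(12)·0.1313^3·0.9913^3 = -0.013952
d^3_{1,2}(2.8782) = +0.000122 -0.013952 = -0.013830
D = (-0.789006+0.614386i)·(-0.013830)·(-0.973944-0.226787i) = -0.012555+0.005801i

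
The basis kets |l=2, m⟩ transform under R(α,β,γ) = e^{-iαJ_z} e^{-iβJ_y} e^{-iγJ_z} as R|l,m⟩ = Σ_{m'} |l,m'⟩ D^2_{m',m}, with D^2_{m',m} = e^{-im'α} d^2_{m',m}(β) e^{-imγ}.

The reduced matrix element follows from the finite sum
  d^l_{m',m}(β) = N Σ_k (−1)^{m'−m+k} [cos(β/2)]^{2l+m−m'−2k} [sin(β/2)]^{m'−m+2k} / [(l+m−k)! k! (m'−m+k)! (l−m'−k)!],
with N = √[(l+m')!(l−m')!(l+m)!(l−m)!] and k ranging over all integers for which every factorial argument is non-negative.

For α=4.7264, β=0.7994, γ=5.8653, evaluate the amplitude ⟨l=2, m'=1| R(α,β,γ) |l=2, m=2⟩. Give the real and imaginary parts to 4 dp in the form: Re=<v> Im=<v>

Re=-0.4455 Im=0.4143

D^2_{1,2}(4.7264,0.7994,5.8653) = e^{-i·1·4.7264}·d^2_{1,2}(0.7994)·e^{-i·2·5.8653}. Compute d first:
Half-angle: c=0.921178, s=0.389142. N=√(6·1·24·1)=12.000000
The bounds max(0,m−m')=1 and min(l+m,l−m')=1 give 1 term
  k=1: (−1)^0·12.0000/(6)·0.9212^3·0.3891^1 = +0.608371
d^2_{1,2}(0.7994) = +0.608371
D = (+0.014011+0.999902i)·(+0.608371)·(+0.670606+0.741814i) = -0.445538+0.414260i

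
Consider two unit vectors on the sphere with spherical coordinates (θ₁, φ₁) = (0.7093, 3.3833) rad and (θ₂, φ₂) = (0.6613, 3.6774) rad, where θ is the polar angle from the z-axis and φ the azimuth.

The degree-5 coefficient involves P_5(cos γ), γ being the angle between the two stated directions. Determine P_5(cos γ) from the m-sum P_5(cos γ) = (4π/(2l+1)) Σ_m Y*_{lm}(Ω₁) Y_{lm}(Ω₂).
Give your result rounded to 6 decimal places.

Expand P_5 via completeness: Σ_{m} conj(Y_{5,m}) at Ω₁ times Y_{5,m} at Ω₂ —
  term(m=-5) = 0.00022 - 0.00219j   from Y*(Ω₁)=-0.01928 - 0.05086j, Y(Ω₂)=0.03629 + 0.01809j
  term(m=-4) = 0.01269 - 0.03049j   from Y*(Ω₁)=0.11381 + 0.16495j, Y(Ω₂)=-0.08926 - 0.13851j
  term(m=-3) = 0.09373 - 0.11392j   from Y*(Ω₁)=-0.29916 - 0.26511j, Y(Ω₂)=0.01351 + 0.36880j
  term(m=-2) = 0.14464 - 0.09647j   from Y*(Ω₁)=0.35135 + 0.18445j, Y(Ω₂)=0.20973 - 0.38466j
  term(m=-1) = -0.00165 + 0.00050j   from Y*(Ω₁)=0.01999 + 0.00493j, Y(Ω₂)=-0.07215 + 0.04284j
  term(m=+0) = 0.15053 + 0.00000j   from Y*(Ω₁)=-0.39213 + 0.00000j, Y(Ω₂)=-0.38389 + 0.00000j
  term(m=+1) = -0.00165 - 0.00050j   from Y*(Ω₁)=-0.01999 + 0.00493j, Y(Ω₂)=0.07215 + 0.04284j
  term(m=+2) = 0.14464 + 0.09647j   from Y*(Ω₁)=0.35135 - 0.18445j, Y(Ω₂)=0.20973 + 0.38466j
  term(m=+3) = 0.09373 + 0.11392j   from Y*(Ω₁)=0.29916 - 0.26511j, Y(Ω₂)=-0.01351 + 0.36880j
  term(m=+4) = 0.01269 + 0.03049j   from Y*(Ω₁)=0.11381 - 0.16495j, Y(Ω₂)=-0.08926 + 0.13851j
  term(m=+5) = 0.00022 + 0.00219j   from Y*(Ω₁)=0.01928 - 0.05086j, Y(Ω₂)=-0.03629 + 0.01809j
Accumulated sum 0.64979 - 0.00000j; after 4π/(2l+1) scaling, 0.74231 - 0.00000j ⇒ P_5 = 0.742314

0.742314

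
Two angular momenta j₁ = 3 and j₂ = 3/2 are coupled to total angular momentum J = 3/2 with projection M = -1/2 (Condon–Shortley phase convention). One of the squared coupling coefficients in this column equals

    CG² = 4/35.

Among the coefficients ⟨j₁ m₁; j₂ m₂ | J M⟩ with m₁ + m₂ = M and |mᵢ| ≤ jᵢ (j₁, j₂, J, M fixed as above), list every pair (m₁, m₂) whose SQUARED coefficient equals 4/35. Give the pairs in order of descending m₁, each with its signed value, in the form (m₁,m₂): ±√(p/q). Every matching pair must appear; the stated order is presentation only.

Admissible pairs with m₁+m₂ = M = -1/2: (-2,3/2), (-1,1/2), (0,-1/2), (1,-3/2)
  (m₁,m₂)=(1,-3/2): CG² = 4/35, CG = +√(4/35)   ← matches the target
  (m₁,m₂)=(0,-1/2): CG² = 9/35, CG = −√(9/35)
  (m₁,m₂)=(-1,1/2): CG² = 12/35, CG = +√(12/35)
  (m₁,m₂)=(-2,3/2): CG² = 2/7, CG = −√(2/7)
Pairs with CG² = 4/35: (1,-3/2): +√(4/35)

(1,-3/2): +√(4/35)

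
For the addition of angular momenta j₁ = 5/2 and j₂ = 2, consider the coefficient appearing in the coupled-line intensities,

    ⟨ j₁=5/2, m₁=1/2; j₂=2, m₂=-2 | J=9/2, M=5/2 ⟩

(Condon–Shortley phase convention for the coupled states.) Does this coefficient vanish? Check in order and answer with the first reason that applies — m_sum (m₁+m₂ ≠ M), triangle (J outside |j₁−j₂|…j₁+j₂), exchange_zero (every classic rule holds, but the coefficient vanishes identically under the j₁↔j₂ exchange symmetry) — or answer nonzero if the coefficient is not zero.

m_sum

m-sum: m₁+m₂ = 1/2+(-2) = -3/2, M = 5/2  ✗ ⇒ coefficient is 0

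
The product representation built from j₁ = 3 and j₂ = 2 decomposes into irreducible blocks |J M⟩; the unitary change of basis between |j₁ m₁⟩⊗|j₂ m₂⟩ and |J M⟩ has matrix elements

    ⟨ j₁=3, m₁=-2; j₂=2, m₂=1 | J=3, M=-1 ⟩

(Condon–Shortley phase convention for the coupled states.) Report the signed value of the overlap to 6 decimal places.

√[7·2!4!2!/9! · 1!5!3!1!2!4!] = √(64)
  +(−1)^1/∏(1,1,4,2,0,0)! = -1/48  (running -1/48)
  +(−1)^2/∏(2,0,3,1,1,1)! = 1/12  (running 1/16)
⟨..|..⟩ = √(64)·(1/16) = +0.500000

+√(1/4) = +0.500000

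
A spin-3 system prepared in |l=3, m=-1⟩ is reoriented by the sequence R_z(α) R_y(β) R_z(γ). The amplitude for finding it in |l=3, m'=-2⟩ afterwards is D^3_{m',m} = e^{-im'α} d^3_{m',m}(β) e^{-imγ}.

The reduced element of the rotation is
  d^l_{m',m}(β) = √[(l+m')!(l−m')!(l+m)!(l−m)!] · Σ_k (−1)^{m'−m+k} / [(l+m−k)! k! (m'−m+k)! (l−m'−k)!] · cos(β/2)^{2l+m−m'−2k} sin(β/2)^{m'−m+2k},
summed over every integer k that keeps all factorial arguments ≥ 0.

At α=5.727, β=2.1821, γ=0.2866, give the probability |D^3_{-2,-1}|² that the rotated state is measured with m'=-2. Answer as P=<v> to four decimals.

P=0.1409

Split into d^3_{-2,-1}(β=2.1821) × two z-phases.
Half-angle: c=0.461554, s=0.887112. N=√(1·120·2·24)=75.894664
k: max(0,(-1)−(-2))=1 … min(3+(-1),3−(-2))=2
  k=1: (−1)^0·75.8947/(24)·0.4616^5·0.8871^1 = +0.058761
  k=2: (−1)^1·75.8947/(12)·0.4616^3·0.8871^3 = -0.434144
d^3_{-2,-1}(2.1821) = +0.058761 -0.434144 = -0.375382
|D^3_{-2,-1}|² = |d^3_{-2,-1}(β)|² = (-0.375382)² = 0.140912 (the z-rotation phases have unit modulus)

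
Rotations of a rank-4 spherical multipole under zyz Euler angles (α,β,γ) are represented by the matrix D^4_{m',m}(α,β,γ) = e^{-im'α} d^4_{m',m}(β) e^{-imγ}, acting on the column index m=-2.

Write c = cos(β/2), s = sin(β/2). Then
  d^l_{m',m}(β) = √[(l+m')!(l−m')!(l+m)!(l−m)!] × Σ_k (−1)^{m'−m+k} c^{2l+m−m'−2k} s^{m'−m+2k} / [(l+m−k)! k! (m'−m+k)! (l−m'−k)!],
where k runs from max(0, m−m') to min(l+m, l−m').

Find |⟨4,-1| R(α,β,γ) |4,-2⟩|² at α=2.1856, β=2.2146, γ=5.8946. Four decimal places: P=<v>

P=0.2172

First d^4_{-1,-2}(β=2.2146), then the phase factors e^{-i(-1)α} and e^{-i(-2)γ}:
Half-angle: c=0.447078, s=0.894495. N=√(6·120·2·720)=1018.233765
The bounds max(0,m−m')=0 and min(l+m,l−m')=2 give 3 terms
  k=0: (−1)^1·1018.2338/(240)·0.4471^7·0.8945^1 = -0.013549
  k=1: (−1)^2·1018.2338/(48)·0.4471^5·0.8945^3 = +0.271180
  k=2: (−1)^3·1018.2338/(72)·0.4471^3·0.8945^5 = -0.723694
d^4_{-1,-2}(2.2146) = -0.013549 +0.271180 -0.723694 = -0.466063
|D^4_{-1,-2}|² = |d^4_{-1,-2}(β)|² = (-0.466063)² = 0.217214 (the z-rotation phases have unit modulus)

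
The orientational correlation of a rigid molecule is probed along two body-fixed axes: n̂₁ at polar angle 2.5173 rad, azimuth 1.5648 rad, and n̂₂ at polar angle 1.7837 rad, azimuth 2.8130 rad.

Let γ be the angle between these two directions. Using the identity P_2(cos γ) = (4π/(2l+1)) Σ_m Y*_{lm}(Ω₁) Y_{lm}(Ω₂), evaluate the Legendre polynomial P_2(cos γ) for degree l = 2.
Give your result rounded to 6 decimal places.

Term-by-term m-sum for l=2 (normalisation 4π/5 = 2.513274):
  m=-2: (-0.13197 + 0.00158j) × (0.29217 + 0.22544j) = -0.03891 - 0.02929j  (running Σ = -0.03891 - 0.02929j)
  m=-1: (-0.00220 - 0.36639j) × (0.15102 + 0.05149j) = 0.01853 - 0.05544j  (running Σ = -0.02038 - 0.08473j)
  m=0: (0.30751 + 0.00000j) × (-0.27315 + 0.00000j) = -0.08399 + 0.00000j  (running Σ = -0.10437 - 0.08473j)
  m=1: (0.00220 - 0.36639j) × (-0.15102 + 0.05149j) = 0.01853 + 0.05544j  (running Σ = -0.08584 - 0.02929j)
  m=2: (-0.13197 - 0.00158j) × (0.29217 - 0.22544j) = -0.03891 + 0.02929j  (running Σ = -0.12475 + 0.00000j)
Accumulated sum -0.12475 + 0.00000j; after 4π/(2l+1) scaling, -0.31354 + 0.00000j ⇒ P_2 = -0.313541

-0.313541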